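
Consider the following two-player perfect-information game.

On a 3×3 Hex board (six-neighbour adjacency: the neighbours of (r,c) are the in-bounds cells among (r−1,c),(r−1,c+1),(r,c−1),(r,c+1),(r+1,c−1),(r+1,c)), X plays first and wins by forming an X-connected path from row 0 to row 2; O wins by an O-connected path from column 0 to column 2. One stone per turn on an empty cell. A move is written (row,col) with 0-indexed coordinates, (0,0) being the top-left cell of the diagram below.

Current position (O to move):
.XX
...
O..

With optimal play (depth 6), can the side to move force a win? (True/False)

O winning at [.XX/.../O..]: True

ply 1, O at .XX/.../O.. | (0,0)=-1→OXX/.../O..; (1,0)=-1→.XX/O../O..; (1,1)=-1→.XX/.O./O..; (1,2)=+1→.XX/..O/O..*; (2,1)=+1→.XX/.../OO.; (2,2)=-1→.XX/.../O.O
ply 2, X at .XX/..O/O.. | (0,0)=-1→XXX/..O/O..*; (1,0)=-1→.XX/X.O/O..; (1,1)=-1→.XX/.XO/O..; (2,1)=-1→.XX/..O/OX.; (2,2)=-1→.XX/..O/O.X
ply 3, O at XXX/..O/O.. | (1,0)=+1→XXX/O.O/O..*; (1,1)=+1→XXX/.OO/O..; (2,1)=+1→XXX/..O/OO.; (2,2)=+1→XXX/..O/O.O
ply 4, X at XXX/O.O/O.. | (1,1)=-1→XXX/OXO/O..*; (2,1)=-1→XXX/O.O/OX.; (2,2)=-1→XXX/O.O/O.X
ply 5, O at XXX/OXO/O.. | (2,1)=+1→XXX/OXO/OO.*; (2,2)=-1→XXX/OXO/O.O
ply 6: XXX/OXO/OO. is terminal -1 (X); from .XX/.../O.. depth 6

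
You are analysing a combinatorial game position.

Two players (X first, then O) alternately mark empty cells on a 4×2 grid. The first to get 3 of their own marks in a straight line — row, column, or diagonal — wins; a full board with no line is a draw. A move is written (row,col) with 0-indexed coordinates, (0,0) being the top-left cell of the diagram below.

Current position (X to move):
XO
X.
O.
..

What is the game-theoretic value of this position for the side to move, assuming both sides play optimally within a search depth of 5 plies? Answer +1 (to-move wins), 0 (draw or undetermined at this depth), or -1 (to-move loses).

value(XO/X./O./.., X) = 0

[XO/X./O./..] X move#1: (1,1):+0/XO/XX/O./..*, (2,1):+0/XO/X./OX/.., (3,0):+0/XO/X./O./X., (3,1):+0/XO/X./O./.X
[XO/XX/O./..] O move#2: (2,1):+0/XO/XX/OO/..*, (3,0):+0/XO/XX/O./O., (3,1):+0/XO/XX/O./.O
[XO/XX/OO/..] X move#3: (3,0):+0/XO/XX/OO/X.*, (3,1):+0/XO/XX/OO/.X
[XO/XX/OO/X.] O move#4: (3,1):+0/XO/XX/OO/XO*
[XO/XX/OO/XO] end (terminal +0, X#5); searched XO/X./O./.. to 5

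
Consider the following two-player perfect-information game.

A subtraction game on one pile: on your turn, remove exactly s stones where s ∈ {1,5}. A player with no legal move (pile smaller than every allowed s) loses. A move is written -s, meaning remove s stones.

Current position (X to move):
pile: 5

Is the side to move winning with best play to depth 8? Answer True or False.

X winning at [5]: True

[5] X move#1: -1:+1/4*, -5:+1/0
[4] O move#2: -1:-1/3*
[3] X move#3: -1:+1/2*
[2] O move#4: -1:-1/1*
[1] X move#5: -1:+1/0*
[0] end (terminal -1, O#6); searched 5 to 8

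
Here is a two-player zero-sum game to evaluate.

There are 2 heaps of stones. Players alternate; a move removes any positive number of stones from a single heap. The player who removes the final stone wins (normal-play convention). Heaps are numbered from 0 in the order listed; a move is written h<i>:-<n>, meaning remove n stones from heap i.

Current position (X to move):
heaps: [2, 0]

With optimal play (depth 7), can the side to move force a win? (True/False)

[(2,0)] X move#1: h0:-1:-1/(1,0), h0:-2:+1/(0,0)*
[(0,0)] end (terminal -1, O#2); searched (2,0) to 7

X winning at [(2,0)]: True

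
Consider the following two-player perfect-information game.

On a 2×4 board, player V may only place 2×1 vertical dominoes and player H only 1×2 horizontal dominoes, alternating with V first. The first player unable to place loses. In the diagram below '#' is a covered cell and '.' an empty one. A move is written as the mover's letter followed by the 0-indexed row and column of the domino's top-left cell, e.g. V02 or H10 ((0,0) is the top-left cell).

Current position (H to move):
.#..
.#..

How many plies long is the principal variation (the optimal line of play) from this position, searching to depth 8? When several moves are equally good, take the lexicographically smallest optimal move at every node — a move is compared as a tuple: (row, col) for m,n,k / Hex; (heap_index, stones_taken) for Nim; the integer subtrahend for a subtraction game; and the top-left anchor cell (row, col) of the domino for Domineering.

ply 1, H at .#../.#.. | H02=+1→.###/.#..*; H12=+1→.#../.###
ply 2, V at .###/.#.. | V00=-1→####/##..*
ply 3, H at ####/##.. | H12=+1→####/####*
ply 4: ####/#### is terminal -1 (V); from .#../.#.. depth 8

PV length from [.#../.#..]: 3 plies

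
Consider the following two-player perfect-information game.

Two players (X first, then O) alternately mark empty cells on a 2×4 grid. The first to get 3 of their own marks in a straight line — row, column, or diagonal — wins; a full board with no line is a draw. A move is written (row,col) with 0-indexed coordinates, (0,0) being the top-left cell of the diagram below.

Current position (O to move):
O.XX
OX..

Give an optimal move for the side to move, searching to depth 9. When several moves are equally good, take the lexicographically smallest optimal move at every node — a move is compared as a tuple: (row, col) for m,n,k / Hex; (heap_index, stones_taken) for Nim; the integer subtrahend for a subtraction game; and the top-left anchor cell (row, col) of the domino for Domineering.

p1 O@[O.XX/OX..]: (0,1)[OOXX/OX..]+0* (1,2)[O.XX/OXO.]-1 (1,3)[O.XX/OX.O]-1
p2 X@[OOXX/OX..]: (1,2)[OOXX/OXX.]+0* (1,3)[OOXX/OX.X]+0
p3 O@[OOXX/OXX.]: (1,3)[OOXX/OXXO]+0*
p4 X@[OOXX/OXXO] terminal +0; root [O.XX/OX..] d9

O's best at [O.XX/OX..]: (0,1)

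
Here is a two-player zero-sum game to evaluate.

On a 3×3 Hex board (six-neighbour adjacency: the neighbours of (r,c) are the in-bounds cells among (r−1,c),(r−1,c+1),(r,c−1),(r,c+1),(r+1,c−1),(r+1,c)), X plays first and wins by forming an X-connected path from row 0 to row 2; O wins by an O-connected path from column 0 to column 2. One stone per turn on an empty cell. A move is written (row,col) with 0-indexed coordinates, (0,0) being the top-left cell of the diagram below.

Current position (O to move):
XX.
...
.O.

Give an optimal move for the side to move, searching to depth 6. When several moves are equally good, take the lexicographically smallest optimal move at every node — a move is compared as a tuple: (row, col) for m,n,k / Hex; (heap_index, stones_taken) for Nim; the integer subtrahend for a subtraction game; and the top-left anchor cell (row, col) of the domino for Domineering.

O's best at [XX./.../.O.]: (1,0)

ply 1, O at XX./.../.O. | (0,2)=-1→XXO/.../.O.; (1,0)=+1→XX./O../.O.*; (1,1)=+1→XX./.O./.O.; (1,2)=-1→XX./..O/.O.; (2,0)=+1→XX./.../OO.; (2,2)=-1→XX./.../.OO
ply 2, X at XX./O../.O. | (0,2)=-1→XXX/O../.O.*; (1,1)=-1→XX./OX./.O.; (1,2)=-1→XX./O.X/.O.; (2,0)=-1→XX./O../XO.; (2,2)=-1→XX./O../.OX
ply 3, O at XXX/O../.O. | (1,1)=+1→XXX/OO./.O.*; (1,2)=+1→XXX/O.O/.O.; (2,0)=+1→XXX/O../OO.; (2,2)=+1→XXX/O../.OO
ply 4, X at XXX/OO./.O. | (1,2)=-1→XXX/OOX/.O.*; (2,0)=-1→XXX/OO./XO.; (2,2)=-1→XXX/OO./.OX
ply 5, O at XXX/OOX/.O. | (2,0)=-1→XXX/OOX/OO.; (2,2)=+1→XXX/OOX/.OO*
ply 6: XXX/OOX/.OO is terminal -1 (X); from XX./.../.O. depth 6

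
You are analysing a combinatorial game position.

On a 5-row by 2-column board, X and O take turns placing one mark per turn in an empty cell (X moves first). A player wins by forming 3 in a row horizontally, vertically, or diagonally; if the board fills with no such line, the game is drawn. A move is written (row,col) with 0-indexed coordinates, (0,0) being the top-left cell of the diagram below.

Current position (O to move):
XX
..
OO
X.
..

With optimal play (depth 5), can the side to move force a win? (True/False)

ply 1, O at XX/../OO/X./.. | (1,0)=+0→XX/O./OO/X./..; (1,1)=+0→XX/.O/OO/X./..; (3,1)=+1→XX/../OO/XO/..*; (4,0)=+0→XX/../OO/X./O.; (4,1)=+0→XX/../OO/X./.O
ply 2, X at XX/../OO/XO/.. | (1,0)=-1→XX/X./OO/XO/..*; (1,1)=-1→XX/.X/OO/XO/..; (4,0)=-1→XX/../OO/XO/X.; (4,1)=-1→XX/../OO/XO/.X
ply 3, O at XX/X./OO/XO/.. | (1,1)=+1→XX/XO/OO/XO/..*; (4,0)=+1→XX/X./OO/XO/O.; (4,1)=+1→XX/X./OO/XO/.O
ply 4: XX/XO/OO/XO/.. is terminal -1 (X); from XX/../OO/X./.. depth 5

O winning at [XX/../OO/X./..]: True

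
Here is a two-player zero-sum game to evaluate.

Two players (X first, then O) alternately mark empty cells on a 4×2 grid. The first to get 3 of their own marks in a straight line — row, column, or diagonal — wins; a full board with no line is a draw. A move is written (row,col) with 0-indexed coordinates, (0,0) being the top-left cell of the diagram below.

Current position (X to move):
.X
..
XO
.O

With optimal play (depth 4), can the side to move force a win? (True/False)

X winning at [.X/../XO/.O]: False

[.X/../XO/.O] X move#1: (0,0):-1/XX/../XO/.O, (1,0):-1/.X/X./XO/.O, (1,1):+0/.X/.X/XO/.O*, (3,0):-1/.X/../XO/XO
[.X/.X/XO/.O] O move#2: (0,0):+0/OX/.X/XO/.O*, (1,0):+0/.X/OX/XO/.O, (3,0):+0/.X/.X/XO/OO
[OX/.X/XO/.O] X move#3: (1,0):+0/OX/XX/XO/.O*, (3,0):+0/OX/.X/XO/XO
[OX/XX/XO/.O] O move#4: (3,0):+0/OX/XX/XO/OO*
[OX/XX/XO/OO] end (terminal +0, X#5); searched .X/../XO/.O to 4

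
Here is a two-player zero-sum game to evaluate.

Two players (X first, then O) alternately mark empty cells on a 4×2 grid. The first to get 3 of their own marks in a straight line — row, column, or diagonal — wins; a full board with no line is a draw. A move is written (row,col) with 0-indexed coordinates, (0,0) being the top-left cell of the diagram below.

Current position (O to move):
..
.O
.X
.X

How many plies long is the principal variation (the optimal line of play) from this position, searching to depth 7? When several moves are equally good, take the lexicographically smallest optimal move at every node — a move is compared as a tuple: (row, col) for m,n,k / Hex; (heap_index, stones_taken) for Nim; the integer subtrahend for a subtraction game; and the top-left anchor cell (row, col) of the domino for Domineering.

ply 1, O at ../.O/.X/.X | (0,0)=+0→O./.O/.X/.X*; (0,1)=+0→.O/.O/.X/.X; (1,0)=+0→../OO/.X/.X; (2,0)=+0→../.O/OX/.X; (3,0)=+0→../.O/.X/OX
ply 2, X at O./.O/.X/.X | (0,1)=+0→OX/.O/.X/.X*; (1,0)=+0→O./XO/.X/.X; (2,0)=+0→O./.O/XX/.X; (3,0)=+0→O./.O/.X/XX
ply 3, O at OX/.O/.X/.X | (1,0)=+0→OX/OO/.X/.X*; (2,0)=+0→OX/.O/OX/.X; (3,0)=+0→OX/.O/.X/OX
ply 4, X at OX/OO/.X/.X | (2,0)=+0→OX/OO/XX/.X*; (3,0)=-1→OX/OO/.X/XX
ply 5, O at OX/OO/XX/.X | (3,0)=+0→OX/OO/XX/OX*
ply 6: OX/OO/XX/OX is terminal +0 (X); from ../.O/.X/.X depth 7

PV length from [../.O/.X/.X]: 5 plies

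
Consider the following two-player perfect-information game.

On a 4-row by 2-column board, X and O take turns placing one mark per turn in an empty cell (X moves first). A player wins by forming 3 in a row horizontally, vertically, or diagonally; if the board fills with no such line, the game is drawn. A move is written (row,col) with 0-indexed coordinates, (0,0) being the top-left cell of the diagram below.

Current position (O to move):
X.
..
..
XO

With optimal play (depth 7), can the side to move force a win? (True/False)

O winning at [X./../../XO]: False

p1 O@[X./../../XO]: (0,1)[XO/../../XO]+0* (1,0)[X./O./../XO]+0 (1,1)[X./.O/../XO]+0 (2,0)[X./../O./XO]+0 (2,1)[X./../.O/XO]+0
p2 X@[XO/../../XO]: (1,0)[XO/X./../XO]+0* (1,1)[XO/.X/../XO]+0 (2,0)[XO/../X./XO]+0 (2,1)[XO/../.X/XO]+0
p3 O@[XO/X./../XO]: (1,1)[XO/XO/../XO]-1 (2,0)[XO/X./O./XO]+0* (2,1)[XO/X./.O/XO]-1
p4 X@[XO/X./O./XO]: (1,1)[XO/XX/O./XO]+0* (2,1)[XO/X./OX/XO]+0
p5 O@[XO/XX/O./XO]: (2,1)[XO/XX/OO/XO]+0*
p6 X@[XO/XX/OO/XO] terminal +0; root [X./../../XO] d7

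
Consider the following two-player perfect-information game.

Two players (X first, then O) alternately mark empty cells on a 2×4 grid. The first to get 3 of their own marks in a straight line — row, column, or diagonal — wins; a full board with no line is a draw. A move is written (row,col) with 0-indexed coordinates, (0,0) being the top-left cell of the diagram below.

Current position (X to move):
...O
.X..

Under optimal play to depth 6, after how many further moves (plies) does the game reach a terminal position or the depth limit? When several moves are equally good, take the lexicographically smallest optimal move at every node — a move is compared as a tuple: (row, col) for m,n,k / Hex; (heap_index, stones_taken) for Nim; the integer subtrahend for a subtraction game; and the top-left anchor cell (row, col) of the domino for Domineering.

[...O/.X..] X move#1: (0,0):+0/X..O/.X.., (0,1):+0/.X.O/.X.., (0,2):+0/..XO/.X.., (1,0):+0/...O/XX.., (1,2):+1/...O/.XX.*, (1,3):+0/...O/.X.X
[...O/.XX.] O move#2: (0,0):-1/O..O/.XX.*, (0,1):-1/.O.O/.XX., (0,2):-1/..OO/.XX., (1,0):-1/...O/OXX., (1,3):-1/...O/.XXO
[O..O/.XX.] X move#3: (0,1):+1/OX.O/.XX.*, (0,2):+1/O.XO/.XX., (1,0):+1/O..O/XXX., (1,3):+1/O..O/.XXX
[OX.O/.XX.] O move#4: (0,2):-1/OXOO/.XX.*, (1,0):-1/OX.O/OXX., (1,3):-1/OX.O/.XXO
[OXOO/.XX.] X move#5: (1,0):+1/OXOO/XXX.*, (1,3):+1/OXOO/.XXX
[OXOO/XXX.] end (terminal -1, O#6); searched ...O/.X.. to 6

PV length from [...O/.X..]: 5 plies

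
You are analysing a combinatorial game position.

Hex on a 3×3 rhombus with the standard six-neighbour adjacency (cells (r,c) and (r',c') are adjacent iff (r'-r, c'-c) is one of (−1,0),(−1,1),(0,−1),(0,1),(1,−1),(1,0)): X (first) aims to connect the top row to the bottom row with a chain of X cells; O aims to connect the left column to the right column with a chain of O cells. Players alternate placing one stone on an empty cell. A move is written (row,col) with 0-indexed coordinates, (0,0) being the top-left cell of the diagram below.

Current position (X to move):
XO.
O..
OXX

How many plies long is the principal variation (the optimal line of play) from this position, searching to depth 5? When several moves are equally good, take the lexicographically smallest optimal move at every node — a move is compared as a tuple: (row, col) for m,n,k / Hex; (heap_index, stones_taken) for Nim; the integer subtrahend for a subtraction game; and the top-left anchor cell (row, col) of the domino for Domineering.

ply 1, X at XO./O../OXX | (0,2)=+1→XOX/O../OXX*; (1,1)=-1→XO./OX./OXX; (1,2)=-1→XO./O.X/OXX
ply 2, O at XOX/O../OXX | (1,1)=-1→XOX/OO./OXX*; (1,2)=-1→XOX/O.O/OXX
ply 3, X at XOX/OO./OXX | (1,2)=+1→XOX/OOX/OXX*
ply 4: XOX/OOX/OXX is terminal -1 (O); from XO./O../OXX depth 5

PV length from [XO./O../OXX]: 3 plies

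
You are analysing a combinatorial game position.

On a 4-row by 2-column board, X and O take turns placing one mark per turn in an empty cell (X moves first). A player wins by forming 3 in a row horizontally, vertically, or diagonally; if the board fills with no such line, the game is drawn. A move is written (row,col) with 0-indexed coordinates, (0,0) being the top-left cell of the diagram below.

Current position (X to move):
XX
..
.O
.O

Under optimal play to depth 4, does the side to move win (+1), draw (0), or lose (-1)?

ply 1, X at XX/../.O/.O | (1,0)=-1→XX/X./.O/.O; (1,1)=+0→XX/.X/.O/.O*; (2,0)=-1→XX/../XO/.O; (3,0)=-1→XX/../.O/XO
ply 2, O at XX/.X/.O/.O | (1,0)=+0→XX/OX/.O/.O*; (2,0)=+0→XX/.X/OO/.O; (3,0)=+0→XX/.X/.O/OO
ply 3, X at XX/OX/.O/.O | (2,0)=+0→XX/OX/XO/.O*; (3,0)=+0→XX/OX/.O/XO
ply 4, O at XX/OX/XO/.O | (3,0)=+0→XX/OX/XO/OO*
ply 5: XX/OX/XO/OO is terminal +0 (X); from XX/../.O/.O depth 4

value(XX/../.O/.O, X) = 0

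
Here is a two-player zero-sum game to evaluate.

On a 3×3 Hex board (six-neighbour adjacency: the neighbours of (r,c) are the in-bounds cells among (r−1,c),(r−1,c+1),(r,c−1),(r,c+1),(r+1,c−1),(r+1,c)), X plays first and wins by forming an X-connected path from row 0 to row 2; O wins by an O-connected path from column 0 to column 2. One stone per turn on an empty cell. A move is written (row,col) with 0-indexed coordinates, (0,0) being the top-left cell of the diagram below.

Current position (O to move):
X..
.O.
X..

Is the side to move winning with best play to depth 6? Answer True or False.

[X../.O./X..] O move#1: (0,1):-1/XO./.O./X.., (0,2):-1/X.O/.O./X.., (1,0):+1/X../OO./X..*, (1,2):-1/X../.OO/X.., (2,1):-1/X../.O./XO., (2,2):-1/X../.O./X.O
[X../OO./X..] X move#2: (0,1):-1/XX./OO./X..*, (0,2):-1/X.X/OO./X.., (1,2):-1/X../OOX/X.., (2,1):-1/X../OO./XX., (2,2):-1/X../OO./X.X
[XX./OO./X..] O move#3: (0,2):+1/XXO/OO./X..*, (1,2):+1/XX./OOO/X.., (2,1):+1/XX./OO./XO., (2,2):+1/XX./OO./X.O
[XXO/OO./X..] end (terminal -1, X#4); searched X../.O./X.. to 6

O winning at [X../.O./X..]: True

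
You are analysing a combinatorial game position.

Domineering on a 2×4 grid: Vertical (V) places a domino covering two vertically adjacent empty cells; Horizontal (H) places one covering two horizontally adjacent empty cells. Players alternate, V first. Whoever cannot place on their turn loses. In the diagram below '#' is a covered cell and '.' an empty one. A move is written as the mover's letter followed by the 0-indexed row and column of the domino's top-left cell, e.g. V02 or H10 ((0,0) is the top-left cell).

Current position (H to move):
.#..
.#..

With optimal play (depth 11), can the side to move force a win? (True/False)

ply 1, H at .#../.#.. | H02=+1→.###/.#..*; H12=+1→.#../.###
ply 2, V at .###/.#.. | V00=-1→####/##..*
ply 3, H at ####/##.. | H12=+1→####/####*
ply 4: ####/#### is terminal -1 (V); from .#../.#.. depth 11

H winning at [.#../.#..]: True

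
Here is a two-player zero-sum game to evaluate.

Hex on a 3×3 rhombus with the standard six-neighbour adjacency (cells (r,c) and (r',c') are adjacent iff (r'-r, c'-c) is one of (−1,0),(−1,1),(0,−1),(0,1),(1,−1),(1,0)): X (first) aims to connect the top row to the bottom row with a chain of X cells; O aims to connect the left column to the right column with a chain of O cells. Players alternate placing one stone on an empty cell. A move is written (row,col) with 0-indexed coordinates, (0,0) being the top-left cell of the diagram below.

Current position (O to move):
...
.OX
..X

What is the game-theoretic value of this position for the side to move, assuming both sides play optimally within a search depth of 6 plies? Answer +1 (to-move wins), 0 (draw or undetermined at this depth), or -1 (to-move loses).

ply 1, O at .../.OX/..X | (0,0)=-1→O../.OX/..X; (0,1)=-1→.O./.OX/..X; (0,2)=+1→..O/.OX/..X*; (1,0)=-1→.../OOX/..X; (2,0)=-1→.../.OX/O.X; (2,1)=-1→.../.OX/.OX
ply 2, X at ..O/.OX/..X | (0,0)=-1→X.O/.OX/..X*; (0,1)=-1→.XO/.OX/..X; (1,0)=-1→..O/XOX/..X; (2,0)=-1→..O/.OX/X.X; (2,1)=-1→..O/.OX/.XX
ply 3, O at X.O/.OX/..X | (0,1)=+1→XOO/.OX/..X*; (1,0)=+1→X.O/OOX/..X; (2,0)=+1→X.O/.OX/O.X; (2,1)=+1→X.O/.OX/.OX
ply 4, X at XOO/.OX/..X | (1,0)=-1→XOO/XOX/..X*; (2,0)=-1→XOO/.OX/X.X; (2,1)=-1→XOO/.OX/.XX
ply 5, O at XOO/XOX/..X | (2,0)=+1→XOO/XOX/O.X*; (2,1)=-1→XOO/XOX/.OX
ply 6: XOO/XOX/O.X is terminal -1 (X); from .../.OX/..X depth 6

value(.../.OX/..X, O) = +1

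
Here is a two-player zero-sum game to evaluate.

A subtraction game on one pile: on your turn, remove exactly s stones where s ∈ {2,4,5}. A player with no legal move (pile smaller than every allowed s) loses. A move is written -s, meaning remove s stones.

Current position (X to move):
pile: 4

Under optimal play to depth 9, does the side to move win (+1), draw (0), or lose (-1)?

[4] X move#1: -2:-1/2, -4:+1/0*
[0] end (terminal -1, O#2); searched 4 to 9

value(4, X) = +1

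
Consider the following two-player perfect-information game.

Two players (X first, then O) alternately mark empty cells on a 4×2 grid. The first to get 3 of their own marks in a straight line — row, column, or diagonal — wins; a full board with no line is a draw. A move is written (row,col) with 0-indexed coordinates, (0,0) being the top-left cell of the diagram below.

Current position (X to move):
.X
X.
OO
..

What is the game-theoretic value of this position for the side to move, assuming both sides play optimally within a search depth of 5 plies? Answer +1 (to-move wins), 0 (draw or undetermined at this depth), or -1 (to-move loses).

[.X/X./OO/..] X move#1: (0,0):+0/XX/X./OO/..*, (1,1):+0/.X/XX/OO/.., (3,0):+0/.X/X./OO/X., (3,1):+0/.X/X./OO/.X
[XX/X./OO/..] O move#2: (1,1):+0/XX/XO/OO/..*, (3,0):+0/XX/X./OO/O., (3,1):+0/XX/X./OO/.O
[XX/XO/OO/..] X move#3: (3,0):-1/XX/XO/OO/X., (3,1):+0/XX/XO/OO/.X*
[XX/XO/OO/.X] O move#4: (3,0):+0/XX/XO/OO/OX*
[XX/XO/OO/OX] end (terminal +0, X#5); searched .X/X./OO/.. to 5

value(.X/X./OO/.., X) = 0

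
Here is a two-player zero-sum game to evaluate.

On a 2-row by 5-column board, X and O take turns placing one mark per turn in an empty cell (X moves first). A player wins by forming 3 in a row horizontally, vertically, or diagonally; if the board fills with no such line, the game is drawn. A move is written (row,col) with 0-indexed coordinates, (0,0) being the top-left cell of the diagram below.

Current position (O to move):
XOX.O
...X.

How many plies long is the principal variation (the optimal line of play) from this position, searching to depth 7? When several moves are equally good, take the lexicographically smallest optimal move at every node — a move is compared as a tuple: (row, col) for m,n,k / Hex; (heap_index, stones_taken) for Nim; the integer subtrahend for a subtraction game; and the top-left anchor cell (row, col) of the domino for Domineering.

PV length from [XOX.O/...X.]: 5 plies

[XOX.O/...X.] O move#1: (0,3):-1/XOXOO/...X., (1,0):-1/XOX.O/O..X., (1,1):+0/XOX.O/.O.X.*, (1,2):+0/XOX.O/..OX., (1,4):+0/XOX.O/...XO
[XOX.O/.O.X.] X move#2: (0,3):+0/XOXXO/.O.X.*, (1,0):+0/XOX.O/XO.X., (1,2):+0/XOX.O/.OXX., (1,4):+0/XOX.O/.O.XX
[XOXXO/.O.X.] O move#3: (1,0):+0/XOXXO/OO.X.*, (1,2):+0/XOXXO/.OOX., (1,4):+0/XOXXO/.O.XO
[XOXXO/OO.X.] X move#4: (1,2):+0/XOXXO/OOXX.*, (1,4):-1/XOXXO/OO.XX
[XOXXO/OOXX.] O move#5: (1,4):+0/XOXXO/OOXXO*
[XOXXO/OOXXO] end (terminal +0, X#6); searched XOX.O/...X. to 7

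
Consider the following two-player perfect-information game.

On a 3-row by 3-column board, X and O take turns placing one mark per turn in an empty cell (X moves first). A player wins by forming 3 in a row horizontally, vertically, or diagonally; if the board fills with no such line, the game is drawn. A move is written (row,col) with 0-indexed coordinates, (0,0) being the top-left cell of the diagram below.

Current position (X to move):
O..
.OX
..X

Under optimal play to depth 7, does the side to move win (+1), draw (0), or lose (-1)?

ply 1, X at O../.OX/..X | (0,1)=+0→OX./.OX/..X; (0,2)=+1→O.X/.OX/..X*; (1,0)=-1→O../XOX/..X; (2,0)=+1→O../.OX/X.X; (2,1)=+1→O../.OX/.XX
ply 2: O.X/.OX/..X is terminal -1 (O); from O../.OX/..X depth 7

value(O../.OX/..X, X) = +1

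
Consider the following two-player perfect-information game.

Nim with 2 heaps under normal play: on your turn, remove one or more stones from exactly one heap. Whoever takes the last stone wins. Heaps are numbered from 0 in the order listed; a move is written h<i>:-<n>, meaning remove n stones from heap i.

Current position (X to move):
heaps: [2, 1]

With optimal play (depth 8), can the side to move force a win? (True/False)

ply 1, X at (2,1) | h0:-1=+1→(1,1)*; h0:-2=-1→(0,1); h1:-1=-1→(2,0)
ply 2, O at (1,1) | h0:-1=-1→(0,1)*; h1:-1=-1→(1,0)
ply 3, X at (0,1) | h1:-1=+1→(0,0)*
ply 4: (0,0) is terminal -1 (O); from (2,1) depth 8

X winning at [(2,1)]: True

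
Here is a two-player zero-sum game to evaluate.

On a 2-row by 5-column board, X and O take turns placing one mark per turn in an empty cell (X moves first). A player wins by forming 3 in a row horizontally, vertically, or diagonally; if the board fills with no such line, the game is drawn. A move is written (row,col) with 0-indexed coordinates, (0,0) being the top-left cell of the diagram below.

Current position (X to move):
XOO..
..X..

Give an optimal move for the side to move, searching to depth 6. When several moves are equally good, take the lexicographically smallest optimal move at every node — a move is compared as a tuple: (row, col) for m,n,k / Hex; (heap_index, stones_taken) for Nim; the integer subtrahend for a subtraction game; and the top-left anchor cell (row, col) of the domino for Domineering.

[XOO../..X..] X move#1: (0,3):+0/XOOX./..X..*, (0,4):-1/XOO.X/..X.., (1,0):-1/XOO../X.X.., (1,1):-1/XOO../.XX.., (1,3):-1/XOO../..XX., (1,4):-1/XOO../..X.X
[XOOX./..X..] O move#2: (0,4):-1/XOOXO/..X.., (1,0):-1/XOOX./O.X.., (1,1):+0/XOOX./.OX..*, (1,3):+0/XOOX./..XO., (1,4):-1/XOOX./..X.O
[XOOX./.OX..] X move#3: (0,4):+0/XOOXX/.OX..*, (1,0):+0/XOOX./XOX.., (1,3):+0/XOOX./.OXX., (1,4):+0/XOOX./.OX.X
[XOOXX/.OX..] O move#4: (1,0):+0/XOOXX/OOX..*, (1,3):+0/XOOXX/.OXO., (1,4):+0/XOOXX/.OX.O
[XOOXX/OOX..] X move#5: (1,3):+0/XOOXX/OOXX.*, (1,4):+0/XOOXX/OOX.X
[XOOXX/OOXX.] O move#6: (1,4):+0/XOOXX/OOXXO*
[XOOXX/OOXXO] end (terminal +0, X#7); searched XOO../..X.. to 6

X's best at [XOO../..X..]: (0,3)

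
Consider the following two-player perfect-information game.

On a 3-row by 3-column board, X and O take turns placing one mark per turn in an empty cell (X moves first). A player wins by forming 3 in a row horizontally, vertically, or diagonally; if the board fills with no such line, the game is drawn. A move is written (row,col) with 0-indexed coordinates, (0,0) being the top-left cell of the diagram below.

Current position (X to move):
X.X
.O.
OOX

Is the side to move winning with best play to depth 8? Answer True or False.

X winning at [X.X/.O./OOX]: True

[X.X/.O./OOX] X move#1: (0,1):+1/XXX/.O./OOX*, (1,0):-1/X.X/XO./OOX, (1,2):+1/X.X/.OX/OOX
[XXX/.O./OOX] end (terminal -1, O#2); searched X.X/.O./OOX to 8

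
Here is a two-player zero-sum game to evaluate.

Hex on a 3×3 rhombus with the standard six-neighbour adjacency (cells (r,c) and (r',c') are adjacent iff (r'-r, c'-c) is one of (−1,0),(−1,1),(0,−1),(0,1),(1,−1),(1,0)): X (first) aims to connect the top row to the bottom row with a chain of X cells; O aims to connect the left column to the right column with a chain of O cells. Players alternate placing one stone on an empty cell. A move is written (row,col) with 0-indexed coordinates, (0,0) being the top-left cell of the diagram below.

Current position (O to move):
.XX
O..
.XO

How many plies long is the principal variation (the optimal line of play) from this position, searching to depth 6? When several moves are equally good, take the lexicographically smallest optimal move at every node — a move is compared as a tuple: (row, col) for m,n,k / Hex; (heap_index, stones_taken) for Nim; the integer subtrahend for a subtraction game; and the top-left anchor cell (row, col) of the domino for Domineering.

PV length from [.XX/O../.XO]: 2 plies

p1 O@[.XX/O../.XO]: (0,0)[OXX/O../.XO]-1* (1,1)[.XX/OO./.XO]-1 (1,2)[.XX/O.O/.XO]-1 (2,0)[.XX/O../OXO]-1
p2 X@[OXX/O../.XO]: (1,1)[OXX/OX./.XO]+1* (1,2)[OXX/O.X/.XO]+1 (2,0)[OXX/O../XXO]+1
p3 O@[OXX/OX./.XO] terminal -1; root [.XX/O../.XO] d6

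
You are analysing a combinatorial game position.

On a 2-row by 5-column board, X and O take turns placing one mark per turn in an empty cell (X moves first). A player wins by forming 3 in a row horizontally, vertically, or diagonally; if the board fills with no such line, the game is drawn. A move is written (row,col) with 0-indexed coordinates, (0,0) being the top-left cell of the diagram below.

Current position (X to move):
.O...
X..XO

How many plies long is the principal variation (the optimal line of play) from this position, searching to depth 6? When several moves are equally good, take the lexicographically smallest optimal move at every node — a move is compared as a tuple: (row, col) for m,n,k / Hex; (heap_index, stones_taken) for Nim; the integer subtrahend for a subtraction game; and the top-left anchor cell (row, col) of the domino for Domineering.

PV length from [.O.../X..XO]: 6 plies

p1 X@[.O.../X..XO]: (0,0)[XO.../X..XO]+0* (0,2)[.OX../X..XO]+0 (0,3)[.O.X./X..XO]+0 (0,4)[.O..X/X..XO]-1 (1,1)[.O.../XX.XO]+0 (1,2)[.O.../X.XXO]+0
p2 O@[XO.../X..XO]: (0,2)[XOO../X..XO]+0* (0,3)[XO.O./X..XO]+0 (0,4)[XO..O/X..XO]+0 (1,1)[XO.../XO.XO]+0 (1,2)[XO.../X.OXO]+0
p3 X@[XOO../X..XO]: (0,3)[XOOX./X..XO]+0* (0,4)[XOO.X/X..XO]-1 (1,1)[XOO../XX.XO]-1 (1,2)[XOO../X.XXO]-1
p4 O@[XOOX./X..XO]: (0,4)[XOOXO/X..XO]+0* (1,1)[XOOX./XO.XO]+0 (1,2)[XOOX./X.OXO]+0
p5 X@[XOOXO/X..XO]: (1,1)[XOOXO/XX.XO]+0* (1,2)[XOOXO/X.XXO]+0
p6 O@[XOOXO/XX.XO]: (1,2)[XOOXO/XXOXO]+0*
p7 X@[XOOXO/XXOXO] terminal +0; root [.O.../X..XO] d6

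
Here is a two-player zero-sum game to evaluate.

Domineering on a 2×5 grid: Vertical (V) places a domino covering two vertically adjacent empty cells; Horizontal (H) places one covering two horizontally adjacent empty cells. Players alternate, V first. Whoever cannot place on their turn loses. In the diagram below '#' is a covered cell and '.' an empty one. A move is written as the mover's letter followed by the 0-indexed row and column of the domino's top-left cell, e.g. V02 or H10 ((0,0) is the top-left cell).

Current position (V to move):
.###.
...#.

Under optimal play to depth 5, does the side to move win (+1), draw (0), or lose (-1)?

ply 1, V at .###./...#. | V00=+1→####./#..#.*; V04=-1→.####/...##
ply 2, H at ####./#..#. | H11=-1→####./####.*
ply 3, V at ####./####. | V04=+1→#####/#####*
ply 4: #####/##### is terminal -1 (H); from .###./...#. depth 5

value(.###./...#., V) = +1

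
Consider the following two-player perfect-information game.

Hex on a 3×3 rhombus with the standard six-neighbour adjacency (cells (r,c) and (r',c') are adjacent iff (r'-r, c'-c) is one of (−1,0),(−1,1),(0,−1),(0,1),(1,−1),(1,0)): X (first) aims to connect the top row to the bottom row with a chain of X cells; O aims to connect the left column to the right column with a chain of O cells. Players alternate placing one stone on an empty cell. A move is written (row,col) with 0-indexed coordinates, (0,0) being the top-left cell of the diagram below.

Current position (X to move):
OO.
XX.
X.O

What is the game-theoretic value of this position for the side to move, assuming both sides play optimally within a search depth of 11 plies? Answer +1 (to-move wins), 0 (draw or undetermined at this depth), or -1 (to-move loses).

value(OO./XX./X.O, X) = +1

p1 X@[OO./XX./X.O]: (0,2)[OOX/XX./X.O]+1* (1,2)[OO./XXX/X.O]-1 (2,1)[OO./XX./XXO]-1
p2 O@[OOX/XX./X.O] terminal -1; root [OO./XX./X.O] d11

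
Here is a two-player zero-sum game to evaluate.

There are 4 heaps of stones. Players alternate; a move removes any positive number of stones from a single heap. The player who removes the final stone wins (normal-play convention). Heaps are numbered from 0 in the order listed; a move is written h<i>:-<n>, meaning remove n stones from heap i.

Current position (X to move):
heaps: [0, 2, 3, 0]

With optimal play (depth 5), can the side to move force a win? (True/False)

X winning at [(0,2,3,0)]: True

p1 X@[(0,2,3,0)]: h1:-1[(0,1,3,0)]-1 h1:-2[(0,0,3,0)]-1 h2:-1[(0,2,2,0)]+1* h2:-2[(0,2,1,0)]-1 h2:-3[(0,2,0,0)]-1
p2 O@[(0,2,2,0)]: h1:-1[(0,1,2,0)]-1* h1:-2[(0,0,2,0)]-1 h2:-1[(0,2,1,0)]-1 h2:-2[(0,2,0,0)]-1
p3 X@[(0,1,2,0)]: h1:-1[(0,0,2,0)]-1 h2:-1[(0,1,1,0)]+1* h2:-2[(0,1,0,0)]-1
p4 O@[(0,1,1,0)]: h1:-1[(0,0,1,0)]-1* h2:-1[(0,1,0,0)]-1
p5 X@[(0,0,1,0)]: h2:-1[(0,0,0,0)]+1*
p6 O@[(0,0,0,0)] terminal -1; root [(0,2,3,0)] d5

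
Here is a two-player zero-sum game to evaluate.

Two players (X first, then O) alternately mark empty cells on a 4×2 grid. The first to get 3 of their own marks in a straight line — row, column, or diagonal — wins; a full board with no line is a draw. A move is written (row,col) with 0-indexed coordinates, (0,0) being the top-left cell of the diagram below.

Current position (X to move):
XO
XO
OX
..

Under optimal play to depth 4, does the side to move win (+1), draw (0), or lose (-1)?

value(XO/XO/OX/.., X) = 0

ply 1, X at XO/XO/OX/.. | (3,0)=+0→XO/XO/OX/X.*; (3,1)=+0→XO/XO/OX/.X
ply 2, O at XO/XO/OX/X. | (3,1)=+0→XO/XO/OX/XO*
ply 3: XO/XO/OX/XO is terminal +0 (X); from XO/XO/OX/.. depth 4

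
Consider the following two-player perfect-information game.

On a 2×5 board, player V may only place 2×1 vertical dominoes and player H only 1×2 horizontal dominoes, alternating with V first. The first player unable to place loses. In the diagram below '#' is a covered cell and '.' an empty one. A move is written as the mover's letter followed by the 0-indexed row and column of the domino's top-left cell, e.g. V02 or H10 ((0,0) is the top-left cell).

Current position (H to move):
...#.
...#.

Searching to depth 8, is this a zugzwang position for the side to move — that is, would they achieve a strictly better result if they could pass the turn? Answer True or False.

zugzwang(...#./...#., H) = False

[...#./...#.] H move#1: H00:-1/##.#./...#.*, H01:-1/.###./...#., H10:-1/...#./##.#., H11:-1/...#./.###.
[##.#./...#.] V move#2: V02:+1/####./..##.*, V04:-1/##.##/...##
[####./..##.] H move#3: H10:-1/####./####.*
[####./####.] V move#4: V04:+1/#####/#####*
[#####/#####] end (terminal -1, H#5); searched ...#./...#. to 8
pass branch (V moves first from the same position):
  | [...#./...#.] V move#1: V00:-1/#..#./#..#., V01:+1/.#.#./.#.#.*, V02:-1/..##./..##., V04:-1/...##/...##
  | [.#.#./.#.#.] end (terminal -1, H#2); searched ...#./...#. to 8
H moving scores -1; H passing scores -1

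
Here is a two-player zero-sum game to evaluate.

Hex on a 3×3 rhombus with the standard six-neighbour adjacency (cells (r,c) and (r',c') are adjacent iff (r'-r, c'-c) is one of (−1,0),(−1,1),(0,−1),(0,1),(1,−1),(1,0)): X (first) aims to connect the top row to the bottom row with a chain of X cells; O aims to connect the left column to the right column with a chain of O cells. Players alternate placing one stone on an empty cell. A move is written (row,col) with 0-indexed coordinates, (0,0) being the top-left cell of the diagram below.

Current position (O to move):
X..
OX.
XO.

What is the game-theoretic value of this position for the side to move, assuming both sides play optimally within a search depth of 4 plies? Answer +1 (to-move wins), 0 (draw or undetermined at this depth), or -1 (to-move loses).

value(X../OX./XO., O) = -1

[X../OX./XO.] O move#1: (0,1):-1/XO./OX./XO.*, (0,2):-1/X.O/OX./XO., (1,2):-1/X../OXO/XO., (2,2):-1/X../OX./XOO
[XO./OX./XO.] X move#2: (0,2):+1/XOX/OX./XO.*, (1,2):-1/XO./OXX/XO., (2,2):-1/XO./OX./XOX
[XOX/OX./XO.] end (terminal -1, O#3); searched X../OX./XO. to 4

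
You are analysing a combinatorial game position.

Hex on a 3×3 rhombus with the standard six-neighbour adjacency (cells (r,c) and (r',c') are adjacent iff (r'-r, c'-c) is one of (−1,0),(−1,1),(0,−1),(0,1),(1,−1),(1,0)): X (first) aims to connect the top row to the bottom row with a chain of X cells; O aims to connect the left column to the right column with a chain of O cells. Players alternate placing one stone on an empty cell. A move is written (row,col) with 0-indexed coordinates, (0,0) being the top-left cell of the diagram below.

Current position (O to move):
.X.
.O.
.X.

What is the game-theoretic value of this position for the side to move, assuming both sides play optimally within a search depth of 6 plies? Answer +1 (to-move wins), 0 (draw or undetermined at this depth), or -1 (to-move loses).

value(.X./.O./.X., O) = +1

ply 1, O at .X./.O./.X. | (0,0)=+1→OX./.O./.X.*; (0,2)=+1→.XO/.O./.X.; (1,0)=+1→.X./OO./.X.; (1,2)=+1→.X./.OO/.X.; (2,0)=+1→.X./.O./OX.; (2,2)=+1→.X./.O./.XO
ply 2, X at OX./.O./.X. | (0,2)=-1→OXX/.O./.X.*; (1,0)=-1→OX./XO./.X.; (1,2)=-1→OX./.OX/.X.; (2,0)=-1→OX./.O./XX.; (2,2)=-1→OX./.O./.XX
ply 3, O at OXX/.O./.X. | (1,0)=-1→OXX/OO./.X.; (1,2)=+1→OXX/.OO/.X.*; (2,0)=-1→OXX/.O./OX.; (2,2)=-1→OXX/.O./.XO
ply 4, X at OXX/.OO/.X. | (1,0)=-1→OXX/XOO/.X.*; (2,0)=-1→OXX/.OO/XX.; (2,2)=-1→OXX/.OO/.XX
ply 5, O at OXX/XOO/.X. | (2,0)=+1→OXX/XOO/OX.*; (2,2)=-1→OXX/XOO/.XO
ply 6: OXX/XOO/OX. is terminal -1 (X); from .X./.O./.X. depth 6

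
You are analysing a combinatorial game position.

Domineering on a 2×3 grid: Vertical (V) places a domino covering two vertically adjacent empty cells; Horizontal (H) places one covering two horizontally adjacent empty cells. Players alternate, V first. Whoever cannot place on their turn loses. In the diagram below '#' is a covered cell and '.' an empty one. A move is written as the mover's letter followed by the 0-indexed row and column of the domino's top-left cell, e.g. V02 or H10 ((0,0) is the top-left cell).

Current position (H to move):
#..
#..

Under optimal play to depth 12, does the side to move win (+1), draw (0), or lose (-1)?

[#../#..] H move#1: H01:+1/###/#..*, H11:+1/#../###
[###/#..] end (terminal -1, V#2); searched #../#.. to 12

value(#../#.., H) = +1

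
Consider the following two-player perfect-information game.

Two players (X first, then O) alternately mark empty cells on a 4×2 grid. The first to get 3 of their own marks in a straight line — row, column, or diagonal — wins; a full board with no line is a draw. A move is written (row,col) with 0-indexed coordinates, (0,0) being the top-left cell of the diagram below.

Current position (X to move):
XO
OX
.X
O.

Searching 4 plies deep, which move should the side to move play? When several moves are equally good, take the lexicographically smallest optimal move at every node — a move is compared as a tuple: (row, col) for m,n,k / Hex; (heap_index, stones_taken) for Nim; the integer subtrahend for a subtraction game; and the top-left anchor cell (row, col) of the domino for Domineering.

ply 1, X at XO/OX/.X/O. | (2,0)=+0→XO/OX/XX/O.; (3,1)=+1→XO/OX/.X/OX*
ply 2: XO/OX/.X/OX is terminal -1 (O); from XO/OX/.X/O. depth 4

X's best at [XO/OX/.X/O.]: (3,1)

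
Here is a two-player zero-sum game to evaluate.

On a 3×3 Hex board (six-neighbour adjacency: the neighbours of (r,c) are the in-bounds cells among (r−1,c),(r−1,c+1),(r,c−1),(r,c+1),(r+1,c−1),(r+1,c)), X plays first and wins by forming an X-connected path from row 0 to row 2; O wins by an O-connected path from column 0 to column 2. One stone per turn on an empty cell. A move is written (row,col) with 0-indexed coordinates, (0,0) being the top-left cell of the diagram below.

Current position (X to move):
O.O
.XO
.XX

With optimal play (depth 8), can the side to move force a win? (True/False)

p1 X@[O.O/.XO/.XX]: (0,1)[OXO/.XO/.XX]+1* (1,0)[O.O/XXO/.XX]-1 (2,0)[O.O/.XO/XXX]-1
p2 O@[OXO/.XO/.XX] terminal -1; root [O.O/.XO/.XX] d8

X winning at [O.O/.XO/.XX]: True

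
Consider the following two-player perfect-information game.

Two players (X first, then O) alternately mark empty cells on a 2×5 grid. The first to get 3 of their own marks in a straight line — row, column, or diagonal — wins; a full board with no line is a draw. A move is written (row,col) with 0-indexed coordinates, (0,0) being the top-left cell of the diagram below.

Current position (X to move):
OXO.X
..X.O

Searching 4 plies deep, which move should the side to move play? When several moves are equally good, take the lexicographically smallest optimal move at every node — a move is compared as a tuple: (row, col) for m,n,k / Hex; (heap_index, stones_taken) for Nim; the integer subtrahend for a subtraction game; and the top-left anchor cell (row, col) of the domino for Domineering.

p1 X@[OXO.X/..X.O]: (0,3)[OXOXX/..X.O]+0 (1,0)[OXO.X/X.X.O]+0 (1,1)[OXO.X/.XX.O]+1* (1,3)[OXO.X/..XXO]+0
p2 O@[OXO.X/.XX.O]: (0,3)[OXOOX/.XX.O]-1* (1,0)[OXO.X/OXX.O]-1 (1,3)[OXO.X/.XXOO]-1
p3 X@[OXOOX/.XX.O]: (1,0)[OXOOX/XXX.O]+1* (1,3)[OXOOX/.XXXO]+1
p4 O@[OXOOX/XXX.O] terminal -1; root [OXO.X/..X.O] d4

X's best at [OXO.X/..X.O]: (1,1)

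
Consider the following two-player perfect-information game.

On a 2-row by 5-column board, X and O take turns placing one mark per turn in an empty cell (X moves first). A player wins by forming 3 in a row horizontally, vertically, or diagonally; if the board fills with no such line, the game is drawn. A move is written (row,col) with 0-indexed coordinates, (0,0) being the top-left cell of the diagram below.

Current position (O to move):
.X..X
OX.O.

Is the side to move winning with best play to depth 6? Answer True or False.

O winning at [.X..X/OX.O.]: False

ply 1, O at .X..X/OX.O. | (0,0)=+0→OX..X/OX.O.*; (0,2)=+0→.XO.X/OX.O.; (0,3)=+0→.X.OX/OX.O.; (1,2)=+0→.X..X/OXOO.; (1,4)=+0→.X..X/OX.OO
ply 2, X at OX..X/OX.O. | (0,2)=+0→OXX.X/OX.O.*; (0,3)=+0→OX.XX/OX.O.; (1,2)=+0→OX..X/OXXO.; (1,4)=+0→OX..X/OX.OX
ply 3, O at OXX.X/OX.O. | (0,3)=+0→OXXOX/OX.O.*; (1,2)=-1→OXX.X/OXOO.; (1,4)=-1→OXX.X/OX.OO
ply 4, X at OXXOX/OX.O. | (1,2)=+0→OXXOX/OXXO.*; (1,4)=+0→OXXOX/OX.OX
ply 5, O at OXXOX/OXXO. | (1,4)=+0→OXXOX/OXXOO*
ply 6: OXXOX/OXXOO is terminal +0 (X); from .X..X/OX.O. depth 6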